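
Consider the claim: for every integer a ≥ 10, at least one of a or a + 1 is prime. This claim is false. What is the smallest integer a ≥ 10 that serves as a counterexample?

a = 14

A counterexample is any integer a ≥ 10 such that a, a + 1 are both composite; we check each in order.
a = 10: 11 is prime.
a = 11: 11 is prime.
a = 12: 13 is prime.
a = 13: 13 is prime.
a = 14: 14 = 2 × 7; 15 = 3 × 5 — both composite.
Hence a = 14 is a counterexample.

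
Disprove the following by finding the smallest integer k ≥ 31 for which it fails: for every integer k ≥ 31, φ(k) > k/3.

For k = 31, 32, 33, 34, 35 the conclusion holds.
k = 36: φ(36) = 12 and 36/3 = 12, so φ(36) ≤ 36/3.

k = 36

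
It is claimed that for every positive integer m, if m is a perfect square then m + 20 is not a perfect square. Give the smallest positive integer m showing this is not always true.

We need the least positive integer m for which m is a perfect square but m + 20 is a perfect square.
m = 1: 1 + 20 = 21, not a perfect square.
m = 4: 4 + 20 = 24, not a perfect square.
m = 9: 9 + 20 = 29, not a perfect square.
m = 16: 16 = 4² and 16 + 20 = 36 = 6².

m = 16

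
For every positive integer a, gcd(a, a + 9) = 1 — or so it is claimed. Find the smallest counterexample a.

a = 3

A counterexample is any positive integer a such that gcd(a, a + 9) > 1; we check each in order.
For a = 1, 2 the conclusion holds.
a = 3: gcd(3, 12) = 3.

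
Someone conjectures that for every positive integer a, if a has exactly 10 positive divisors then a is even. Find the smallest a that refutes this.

a = 405

A counterexample is any positive integer a such that a has exactly 10 positive divisors but a is odd; we check each in order.
The first 9 eligible values, up to a = 368, all satisfy the conclusion.
a = 405: divisors of 405: 10 divisors; 405 is odd.
Hence a = 405 is a counterexample.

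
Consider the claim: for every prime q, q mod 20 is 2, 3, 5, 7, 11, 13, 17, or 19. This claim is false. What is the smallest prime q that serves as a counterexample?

q = 29

We need the least prime q for which the claim fails.
For q = 2, 3, 5, 7, 11, 13, 17, 19, 23 the conclusion holds.
q = 29: 29 mod 20 = 9 — not in {2, 3, 5, 7, 11, 13, 17, 19}.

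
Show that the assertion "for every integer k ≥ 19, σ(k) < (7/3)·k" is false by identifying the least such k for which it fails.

We need the least integer k ≥ 19 for which the claim fails.
k = 19: σ(19) = 20; 20 < 133/3.
k = 20: σ(20) = 42; 42 < 140/3.
k = 21: σ(21) = 32; 32 < 49.
k = 22: σ(22) = 36; 36 < 154/3.
k = 23: σ(23) = 24; 24 < 161/3.
k = 24: σ(24) = 60; 60 ≥ 56.

k = 24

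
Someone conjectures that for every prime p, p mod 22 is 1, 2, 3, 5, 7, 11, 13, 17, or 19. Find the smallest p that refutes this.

We need the least prime p for which the claim fails.
For p = 2, 3, 5, 7, 11, 13, 17, 19, 23, 29 the conclusion holds.
p = 31: 31 mod 22 = 9 — not in {1, 2, 3, 5, 7, 11, 13, 17, 19}.

p = 31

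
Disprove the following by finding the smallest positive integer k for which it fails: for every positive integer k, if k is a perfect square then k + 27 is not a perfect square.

k = 9

A counterexample is any positive integer k such that k is a perfect square but k + 27 is a perfect square; we check each in order.
For k = 1, 4 the conclusion holds.
k = 9: 9 = 3² and 9 + 27 = 36 = 6².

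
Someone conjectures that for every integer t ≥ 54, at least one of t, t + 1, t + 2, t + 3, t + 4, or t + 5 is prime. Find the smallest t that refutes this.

A counterexample is any integer t ≥ 54 such that t, t + 1, t + 2, t + 3, t + 4, t + 5 are all composite; we check each in order.
The first 36 eligible values, up to t = 89, all satisfy the conclusion.
t = 90: 90 = 2 × 45; 91 = 7 × 13; 92 = 2 × 46; 93 = 3 × 31; 94 = 2 × 47; 95 = 5 × 19 — all composite.
Hence t = 90 is a counterexample.

t = 90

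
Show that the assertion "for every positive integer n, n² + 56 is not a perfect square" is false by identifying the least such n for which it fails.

n = 5

For n = 1, 2, 3, 4 the conclusion holds.
n = 5: 5² + 56 = 81 = 9², a perfect square.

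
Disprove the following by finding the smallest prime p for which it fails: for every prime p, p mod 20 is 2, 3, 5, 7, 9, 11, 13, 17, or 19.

p = 41

A counterexample is any prime p such that the claim fails; we check each in order.
For p = 2, 3, 5, 7, …, 29, 31, 37 the conclusion holds.
p = 41: 41 mod 20 = 1 — not in {2, 3, 5, 7, 9, 11, 13, 17, 19}.
So p = 41 is the smallest counterexample.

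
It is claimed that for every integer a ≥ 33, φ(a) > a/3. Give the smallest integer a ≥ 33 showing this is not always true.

Check each integer a ≥ 33 in order until the claim fails.
For a = 33, 34, 35 the conclusion holds.
a = 36: φ(36) = 12 and 36/3 = 12, so φ(36) ≤ 36/3.
Thus a = 36 disproves the claim, and no smaller a works.

a = 36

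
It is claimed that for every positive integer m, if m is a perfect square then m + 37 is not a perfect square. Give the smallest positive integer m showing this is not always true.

m = 324

A counterexample is any positive integer m such that m is a perfect square but m + 37 is a perfect square; we check each in order.
For m = 1, 4, 9, 16, …, 225, 256, 289 the conclusion holds.
m = 324: 324 = 18² and 324 + 37 = 361 = 19².
Thus m = 324 disproves the claim, and no smaller m works.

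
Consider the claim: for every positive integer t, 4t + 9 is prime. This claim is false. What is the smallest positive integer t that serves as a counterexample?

Check each positive integer t in order until 4t + 9 is not prime.
t = 1: 4t + 9 = 13, prime.
t = 2: 4t + 9 = 17, prime.
t = 3: 4t + 9 = 21 = 3 × 7, composite.
Hence t = 3 is a counterexample.

t = 3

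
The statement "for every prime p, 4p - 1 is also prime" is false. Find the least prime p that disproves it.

For p = 2, 3, 5 the conclusion holds.
p = 7: 4p - 1 = 27 = 3 × 9, not prime.

p = 7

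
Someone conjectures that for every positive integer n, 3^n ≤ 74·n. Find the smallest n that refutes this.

n = 6

We need the least positive integer n for which 3^n > 74·n.
n = 1: 3^n = 3 and 74·n = 74, so 3 ≤ 74.
n = 2: 3^n = 9 and 74·n = 148, so 9 ≤ 148.
n = 3: 3^n = 27 and 74·n = 222, so 27 ≤ 222.
n = 4: 3^n = 81 and 74·n = 296, so 81 ≤ 296.
n = 5: 3^n = 243 and 74·n = 370, so 243 ≤ 370.
n = 6: 3^n = 729 and 74·n = 444, so 729 > 444.
Thus n = 6 disproves the claim, and no smaller n works.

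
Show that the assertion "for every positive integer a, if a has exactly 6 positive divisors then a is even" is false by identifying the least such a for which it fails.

a = 45

Check each positive integer a in order until a has exactly 6 positive divisors but a is odd.
For a = 12, 18, 20, 28, 32, 44 the conclusion holds.
a = 45: divisors of 45: 1, 3, 5, 9, 15, 45; 45 is odd.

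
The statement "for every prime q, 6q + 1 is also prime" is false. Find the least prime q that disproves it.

q = 19

Check each prime q in order until 6q + 1 is not prime.
The first 7 eligible values, up to q = 17, all satisfy the conclusion.
q = 19: 6q + 1 = 115 = 5 × 23, not prime.
So q = 19 is the smallest counterexample.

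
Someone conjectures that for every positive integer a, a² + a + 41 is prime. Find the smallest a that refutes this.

a = 40

For a = 1, 2, 3, 4, …, 37, 38, 39 the conclusion holds.
a = 40: a² + a + 41 = 1681 = 41 × 41, composite.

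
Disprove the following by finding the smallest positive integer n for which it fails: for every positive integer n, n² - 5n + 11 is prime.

n = 7

We need the least positive integer n for which n² - 5n + 11 is not prime.
For n = 1, 2, 3, 4, 5, 6 the conclusion holds.
n = 7: n² - 5n + 11 = 25 = 5 × 5, composite.
So n = 7 is the smallest counterexample.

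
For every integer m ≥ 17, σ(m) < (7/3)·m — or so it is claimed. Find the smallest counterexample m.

m = 24

Check each integer m ≥ 17 in order until the claim fails.
m = 17: σ(17) = 18; 18 < 119/3.
m = 18: σ(18) = 39; 39 < 42.
m = 19: σ(19) = 20; 20 < 133/3.
m = 20: σ(20) = 42; 42 < 140/3.
m = 21: σ(21) = 32; 32 < 49.
m = 22: σ(22) = 36; 36 < 154/3.
m = 23: σ(23) = 24; 24 < 161/3.
m = 24: σ(24) = 60; 60 ≥ 56.
Thus m = 24 disproves the claim, and no smaller m works.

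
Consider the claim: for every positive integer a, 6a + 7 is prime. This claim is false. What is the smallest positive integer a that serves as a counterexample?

a = 3

We need the least positive integer a for which 6a + 7 is not prime.
a = 1: 6a + 7 = 13, prime.
a = 2: 6a + 7 = 19, prime.
a = 3: 6a + 7 = 25 = 5 × 5, composite.
So a = 3 is the smallest counterexample.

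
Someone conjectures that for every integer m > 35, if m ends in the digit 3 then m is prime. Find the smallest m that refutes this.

Check each integer m > 35 in order until m ends in the digit 3 but m is not prime.
For m = 43, 53 the conclusion holds.
m = 63: 63 ends in 3; 63 = 3 × 21, composite.

m = 63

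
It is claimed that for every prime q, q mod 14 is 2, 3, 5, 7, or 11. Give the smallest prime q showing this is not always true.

A counterexample is any prime q such that the claim fails; we check each in order.
q = 2: 2 mod 14 = 2.
q = 3: 3 mod 14 = 3.
q = 5: 5 mod 14 = 5.
q = 7: 7 mod 14 = 7.
q = 11: 11 mod 14 = 11.
q = 13: 13 mod 14 = 13 — not in {2, 3, 5, 7, 11}.

q = 13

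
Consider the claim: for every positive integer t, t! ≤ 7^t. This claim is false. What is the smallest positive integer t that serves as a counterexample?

t = 17

Check each positive integer t in order until t! > 7^t.
The first 16 eligible values, up to t = 16, all satisfy the conclusion.
t = 17: t! = 355687428096000 and 7^t = 232630513987207, so 355687428096000 > 232630513987207.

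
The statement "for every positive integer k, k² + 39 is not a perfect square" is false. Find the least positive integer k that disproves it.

k = 5

A counterexample is any positive integer k such that k² + 39 is a perfect square; we check each in order.
The first 4 eligible values, up to k = 4, all satisfy the conclusion.
k = 5: 5² + 39 = 64 = 8², a perfect square.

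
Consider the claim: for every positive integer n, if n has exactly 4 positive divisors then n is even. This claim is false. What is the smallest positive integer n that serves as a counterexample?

n = 15

Check each positive integer n in order until n has exactly 4 positive divisors but n is odd.
The first 4 eligible values, up to n = 14, all satisfy the conclusion.
n = 15: divisors of 15: 1, 3, 5, 15; 15 is odd.
Thus n = 15 disproves the claim, and no smaller n works.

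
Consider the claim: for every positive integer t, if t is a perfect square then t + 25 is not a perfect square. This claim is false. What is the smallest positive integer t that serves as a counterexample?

Check each positive integer t in order until t is a perfect square but t + 25 is a perfect square.
The first 11 eligible values, up to t = 121, all satisfy the conclusion.
t = 144: 144 = 12² and 144 + 25 = 169 = 13².

t = 144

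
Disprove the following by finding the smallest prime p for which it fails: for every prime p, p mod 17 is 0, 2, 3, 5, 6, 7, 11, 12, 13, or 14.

A counterexample is any prime p such that the claim fails; we check each in order.
For p = 2, 3, 5, 7, …, 31, 37, 41 the conclusion holds.
p = 43: 43 mod 17 = 9 — not in {0, 2, 3, 5, 6, 7, 11, 12, 13, 14}.
So p = 43 is the smallest counterexample.

p = 43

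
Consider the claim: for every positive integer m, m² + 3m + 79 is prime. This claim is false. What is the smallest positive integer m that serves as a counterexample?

A counterexample is any positive integer m such that m² + 3m + 79 is not prime; we check each in order.
For m = 1, 2, 3, 4 the conclusion holds.
m = 5: m² + 3m + 79 = 119 = 7 × 17, composite.
Hence m = 5 is a counterexample.

m = 5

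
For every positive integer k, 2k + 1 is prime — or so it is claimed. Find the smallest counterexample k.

k = 4

We need the least positive integer k for which 2k + 1 is not prime.
k = 1: 2k + 1 = 3, prime.
k = 2: 2k + 1 = 5, prime.
k = 3: 2k + 1 = 7, prime.
k = 4: 2k + 1 = 9 = 3 × 3, composite.
So k = 4 is the smallest counterexample.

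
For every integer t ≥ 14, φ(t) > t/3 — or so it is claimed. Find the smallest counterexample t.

t = 18

Check each integer t ≥ 14 in order until the claim fails.
For t = 14, 15, 16, 17 the conclusion holds.
t = 18: φ(18) = 6 and 18/3 = 6, so φ(18) ≤ 18/3.
Thus t = 18 disproves the claim, and no smaller t works.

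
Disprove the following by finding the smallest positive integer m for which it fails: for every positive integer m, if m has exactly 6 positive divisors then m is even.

For m = 12, 18, 20, 28, 32, 44 the conclusion holds.
m = 45: divisors of 45: 1, 3, 5, 9, 15, 45; 45 is odd.
Hence m = 45 is a counterexample.

m = 45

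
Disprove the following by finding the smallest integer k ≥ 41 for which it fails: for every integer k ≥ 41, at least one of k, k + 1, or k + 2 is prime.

k = 44

For k = 41, 42, 43 the conclusion holds.
k = 44: 44 = 2 × 22; 45 = 3 × 15; 46 = 2 × 23 — all composite.
Hence k = 44 is a counterexample.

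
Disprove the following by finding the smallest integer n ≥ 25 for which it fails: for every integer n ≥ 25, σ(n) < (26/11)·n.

A counterexample is any integer n ≥ 25 such that the claim fails; we check each in order.
n = 25: σ(25) = 31; 31 < 650/11.
n = 26: σ(26) = 42; 42 < 676/11.
n = 27: σ(27) = 40; 40 < 702/11.
n = 28: σ(28) = 56; 56 < 728/11.
n = 29: σ(29) = 30; 30 < 754/11.
n = 30: σ(30) = 72; 72 ≥ 780/11.
Hence n = 30 is a counterexample.

n = 30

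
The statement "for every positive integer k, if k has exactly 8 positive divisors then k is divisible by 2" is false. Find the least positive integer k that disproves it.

k = 105

Check each positive integer k in order until k has exactly 8 positive divisors but k is not divisible by 2.
For k = 24, 30, 40, 42, …, 88, 102, 104 the conclusion holds.
k = 105: τ(105) = 8; 105 mod 2 = 1.
Hence k = 105 is a counterexample.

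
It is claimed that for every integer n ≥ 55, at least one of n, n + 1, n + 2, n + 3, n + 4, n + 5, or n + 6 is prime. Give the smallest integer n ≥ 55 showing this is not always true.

A counterexample is any integer n ≥ 55 such that n, n + 1, n + 2, n + 3, n + 4, n + 5, n + 6 are all composite; we check each in order.
The first 35 eligible values, up to n = 89, all satisfy the conclusion.
n = 90: 90 = 2 × 45; 91 = 7 × 13; 92 = 2 × 46; 93 = 3 × 31; 94 = 2 × 47; 95 = 5 × 19; 96 = 2 × 48 — all composite.

n = 90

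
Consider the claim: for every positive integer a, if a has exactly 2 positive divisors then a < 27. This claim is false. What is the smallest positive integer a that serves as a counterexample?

a = 29

We need the least positive integer a for which a has exactly 2 positive divisors but the claim fails.
For a = 2, 3, 5, 7, 11, 13, 17, 19, 23 the conclusion holds.
a = 29: τ(29) = 2; 29 ≥ 27.
Hence a = 29 is a counterexample.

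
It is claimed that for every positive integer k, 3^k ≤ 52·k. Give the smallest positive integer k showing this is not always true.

Check each positive integer k in order until 3^k > 52·k.
For k = 1, 2, 3, 4, 5 the conclusion holds.
k = 6: 3^k = 729 and 52·k = 312, so 729 > 312.
Hence k = 6 is a counterexample.

k = 6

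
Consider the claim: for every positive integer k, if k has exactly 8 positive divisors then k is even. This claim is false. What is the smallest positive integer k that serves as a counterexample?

k = 105

We need the least positive integer k for which k has exactly 8 positive divisors but k is odd.
The first 12 eligible values, up to k = 104, all satisfy the conclusion.
k = 105: divisors of 105: 1, 3, 5, 7, 15, 21, 35, 105; 105 is odd.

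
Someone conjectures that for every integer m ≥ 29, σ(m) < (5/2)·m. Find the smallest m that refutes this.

The first 7 eligible values, up to m = 35, all satisfy the conclusion.
m = 36: σ(36) = 91; 91 ≥ 90.

m = 36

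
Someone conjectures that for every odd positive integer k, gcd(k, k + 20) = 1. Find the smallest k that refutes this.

A counterexample is any odd positive integer k such that gcd(k, k + 20) > 1; we check each in order.
k = 1: gcd(1, 21) = 1.
k = 3: gcd(3, 23) = 1.
k = 5: gcd(5, 25) = 5.
So k = 5 is the smallest counterexample.

k = 5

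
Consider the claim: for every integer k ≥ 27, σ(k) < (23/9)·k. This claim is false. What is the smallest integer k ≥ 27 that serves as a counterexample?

k = 48

We need the least integer k ≥ 27 for which the claim fails.
For k = 27, 28, 29, 30, …, 45, 46, 47 the conclusion holds.
k = 48: σ(48) = 124; 124 ≥ 368/3.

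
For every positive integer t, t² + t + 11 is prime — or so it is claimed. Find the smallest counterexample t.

Check each positive integer t in order until t² + t + 11 is not prime.
For t = 1, 2, 3, 4, 5, 6, 7, 8, 9 the conclusion holds.
t = 10: t² + t + 11 = 121 = 11 × 11, composite.
So t = 10 is the smallest counterexample.

t = 10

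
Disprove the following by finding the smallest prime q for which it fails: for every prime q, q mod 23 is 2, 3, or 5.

A counterexample is any prime q such that the claim fails; we check each in order.
q = 2: 2 mod 23 = 2.
q = 3: 3 mod 23 = 3.
q = 5: 5 mod 23 = 5.
q = 7: 7 mod 23 = 7 — not in {2, 3, 5}.

q = 7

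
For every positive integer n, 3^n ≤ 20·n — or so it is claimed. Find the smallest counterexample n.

A counterexample is any positive integer n such that 3^n > 20·n; we check each in order.
n = 1: 3^n = 3 and 20·n = 20, so 3 ≤ 20.
n = 2: 3^n = 9 and 20·n = 40, so 9 ≤ 40.
n = 3: 3^n = 27 and 20·n = 60, so 27 ≤ 60.
n = 4: 3^n = 81 and 20·n = 80, so 81 > 80.
So n = 4 is the smallest counterexample.

n = 4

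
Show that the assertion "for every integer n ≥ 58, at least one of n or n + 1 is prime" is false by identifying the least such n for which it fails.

The first 4 eligible values, up to n = 61, all satisfy the conclusion.
n = 62: 62 = 2 × 31; 63 = 3 × 21 — both composite.
So n = 62 is the smallest counterexample.

n = 62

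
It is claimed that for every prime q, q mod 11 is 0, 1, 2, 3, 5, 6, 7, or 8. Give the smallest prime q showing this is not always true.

For q = 2, 3, 5, 7, 11, 13, 17, 19, 23, 29 the conclusion holds.
q = 31: 31 mod 11 = 9 — not in {0, 1, 2, 3, 5, 6, 7, 8}.
Hence q = 31 is a counterexample.

q = 31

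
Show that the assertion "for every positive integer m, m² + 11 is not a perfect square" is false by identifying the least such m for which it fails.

The first 4 eligible values, up to m = 4, all satisfy the conclusion.
m = 5: 5² + 11 = 36 = 6², a perfect square.
So m = 5 is the smallest counterexample.

m = 5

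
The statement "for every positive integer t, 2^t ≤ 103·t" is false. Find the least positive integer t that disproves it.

t = 11

A counterexample is any positive integer t such that 2^t > 103·t; we check each in order.
For t = 1, 2, 3, 4, 5, 6, 7, 8, 9, 10 the conclusion holds.
t = 11: 2^t = 2048 and 103·t = 1133, so 2048 > 1133.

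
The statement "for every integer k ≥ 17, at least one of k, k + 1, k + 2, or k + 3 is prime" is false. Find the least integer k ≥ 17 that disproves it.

k = 24

k = 17: 17 is prime.
k = 18: 19 is prime.
k = 19: 19 is prime.
k = 20: 23 is prime.
k = 21: 23 is prime.
k = 22: 23 is prime.
k = 23: 23 is prime.
k = 24: 24 = 2 × 12; 25 = 5 × 5; 26 = 2 × 13; 27 = 3 × 9 — all composite.
Hence k = 24 is a counterexample.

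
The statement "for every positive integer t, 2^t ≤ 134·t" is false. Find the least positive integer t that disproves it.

t = 11

A counterexample is any positive integer t such that 2^t > 134·t; we check each in order.
For t = 1, 2, 3, 4, 5, 6, 7, 8, 9, 10 the conclusion holds.
t = 11: 2^t = 2048 and 134·t = 1474, so 2048 > 1474.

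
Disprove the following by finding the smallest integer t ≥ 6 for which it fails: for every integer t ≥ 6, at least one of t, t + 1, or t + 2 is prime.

A counterexample is any integer t ≥ 6 such that t, t + 1, t + 2 are all composite; we check each in order.
t = 6: 7 is prime.
t = 7: 7 is prime.
t = 8: 8 = 2 × 4; 9 = 3 × 3; 10 = 2 × 5 — all composite.

t = 8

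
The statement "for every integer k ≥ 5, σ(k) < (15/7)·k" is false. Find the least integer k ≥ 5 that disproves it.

We need the least integer k ≥ 5 for which the claim fails.
k = 5: σ(5) = 6; 6 < 75/7.
k = 6: σ(6) = 12; 12 < 90/7.
k = 7: σ(7) = 8; 8 < 15.
k = 8: σ(8) = 15; 15 < 120/7.
k = 9: σ(9) = 13; 13 < 135/7.
k = 10: σ(10) = 18; 18 < 150/7.
k = 11: σ(11) = 12; 12 < 165/7.
k = 12: σ(12) = 28; 28 ≥ 180/7.
So k = 12 is the smallest counterexample.

k = 12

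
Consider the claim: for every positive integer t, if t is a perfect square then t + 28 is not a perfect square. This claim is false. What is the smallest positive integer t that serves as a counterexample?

t = 36

Check each positive integer t in order until t is a perfect square but t + 28 is a perfect square.
t = 1: 1 + 28 = 29, not a perfect square.
t = 4: 4 + 28 = 32, not a perfect square.
t = 9: 9 + 28 = 37, not a perfect square.
t = 16: 16 + 28 = 44, not a perfect square.
t = 25: 25 + 28 = 53, not a perfect square.
t = 36: 36 = 6² and 36 + 28 = 64 = 8².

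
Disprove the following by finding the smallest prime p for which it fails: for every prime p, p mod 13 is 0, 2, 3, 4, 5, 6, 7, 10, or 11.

p = 47

We need the least prime p for which the claim fails.
For p = 2, 3, 5, 7, …, 37, 41, 43 the conclusion holds.
p = 47: 47 mod 13 = 8 — not in {0, 2, 3, 4, 5, 6, 7, 10, 11}.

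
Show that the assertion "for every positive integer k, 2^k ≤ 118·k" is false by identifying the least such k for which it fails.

k = 11

A counterexample is any positive integer k such that 2^k > 118·k; we check each in order.
For k = 1, 2, 3, 4, 5, 6, 7, 8, 9, 10 the conclusion holds.
k = 11: 2^k = 2048 and 118·k = 1298, so 2048 > 1298.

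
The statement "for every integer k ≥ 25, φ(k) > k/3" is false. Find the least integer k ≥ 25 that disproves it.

k = 30

We need the least integer k ≥ 25 for which the claim fails.
The first 5 eligible values, up to k = 29, all satisfy the conclusion.
k = 30: φ(30) = 8 and 30/3 = 10, so φ(30) ≤ 30/3.
Thus k = 30 disproves the claim, and no smaller k works.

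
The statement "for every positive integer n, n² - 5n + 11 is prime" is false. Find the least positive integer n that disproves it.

n = 7

For n = 1, 2, 3, 4, 5, 6 the conclusion holds.
n = 7: n² - 5n + 11 = 25 = 5 × 5, composite.
Hence n = 7 is a counterexample.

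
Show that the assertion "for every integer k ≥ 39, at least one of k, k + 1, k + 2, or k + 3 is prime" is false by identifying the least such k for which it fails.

For k = 39, 40, 41, 42, 43, 44, 45, 46, 47 the conclusion holds.
k = 48: 48 = 2 × 24; 49 = 7 × 7; 50 = 2 × 25; 51 = 3 × 17 — all composite.

k = 48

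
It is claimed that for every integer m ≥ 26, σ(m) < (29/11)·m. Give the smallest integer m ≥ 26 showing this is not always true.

A counterexample is any integer m ≥ 26 such that the claim fails; we check each in order.
The first 34 eligible values, up to m = 59, all satisfy the conclusion.
m = 60: σ(60) = 168; 168 ≥ 1740/11.
Thus m = 60 disproves the claim, and no smaller m works.

m = 60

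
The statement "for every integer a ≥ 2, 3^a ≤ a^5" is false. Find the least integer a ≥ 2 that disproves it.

Check each integer a ≥ 2 in order until 3^a > a^5.
The first 9 eligible values, up to a = 10, all satisfy the conclusion.
a = 11: 3^a = 177147 and a^5 = 161051, so 177147 > 161051.
Thus a = 11 disproves the claim, and no smaller a works.

a = 11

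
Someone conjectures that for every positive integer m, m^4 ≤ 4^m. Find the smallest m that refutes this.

A counterexample is any positive integer m such that m^4 > 4^m; we check each in order.
For m = 1, 2 the conclusion holds.
m = 3: m^4 = 81 and 4^m = 64, so 81 > 64.

m = 3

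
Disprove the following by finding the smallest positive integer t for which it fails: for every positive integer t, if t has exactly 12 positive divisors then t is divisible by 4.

Check each positive integer t in order until t has exactly 12 positive divisors but t is not divisible by 4.
For t = 60, 72, 84 the conclusion holds.
t = 90: τ(90) = 12; 90 mod 4 = 2.

t = 90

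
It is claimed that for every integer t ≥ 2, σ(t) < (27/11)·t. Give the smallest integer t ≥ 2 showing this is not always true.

t = 24

For t = 2, 3, 4, 5, …, 21, 22, 23 the conclusion holds.
t = 24: σ(24) = 60; 60 ≥ 648/11.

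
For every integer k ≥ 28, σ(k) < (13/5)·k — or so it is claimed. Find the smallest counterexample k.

Check each integer k ≥ 28 in order until the claim fails.
The first 32 eligible values, up to k = 59, all satisfy the conclusion.
k = 60: σ(60) = 168; 168 ≥ 156.
Hence k = 60 is a counterexample.

k = 60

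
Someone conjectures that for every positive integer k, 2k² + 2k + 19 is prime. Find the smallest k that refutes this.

k = 18

We need the least positive integer k for which 2k² + 2k + 19 is not prime.
For k = 1, 2, 3, 4, …, 15, 16, 17 the conclusion holds.
k = 18: 2k² + 2k + 19 = 703 = 19 × 37, composite.
Thus k = 18 disproves the claim, and no smaller k works.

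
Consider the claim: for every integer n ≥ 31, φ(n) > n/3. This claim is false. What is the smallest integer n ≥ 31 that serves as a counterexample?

A counterexample is any integer n ≥ 31 such that the claim fails; we check each in order.
For n = 31, 32, 33, 34, 35 the conclusion holds.
n = 36: φ(36) = 12 and 36/3 = 12, so φ(36) ≤ 36/3.
Hence n = 36 is a counterexample.

n = 36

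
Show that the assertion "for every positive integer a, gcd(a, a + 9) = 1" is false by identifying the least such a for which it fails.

We need the least positive integer a for which gcd(a, a + 9) > 1.
a = 1: gcd(1, 10) = 1.
a = 2: gcd(2, 11) = 1.
a = 3: gcd(3, 12) = 3.

a = 3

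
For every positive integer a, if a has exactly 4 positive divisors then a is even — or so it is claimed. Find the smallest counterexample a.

a = 15

Check each positive integer a in order until a has exactly 4 positive divisors but a is odd.
For a = 6, 8, 10, 14 the conclusion holds.
a = 15: divisors of 15: 1, 3, 5, 15; 15 is odd.
Thus a = 15 disproves the claim, and no smaller a works.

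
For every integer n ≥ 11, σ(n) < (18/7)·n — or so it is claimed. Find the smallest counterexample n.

n = 48

For n = 11, 12, 13, 14, …, 45, 46, 47 the conclusion holds.
n = 48: σ(48) = 124; 124 ≥ 864/7.
So n = 48 is the smallest counterexample.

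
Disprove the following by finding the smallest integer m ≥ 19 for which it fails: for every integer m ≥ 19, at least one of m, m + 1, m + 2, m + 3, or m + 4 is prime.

m = 24

A counterexample is any integer m ≥ 19 such that m, m + 1, m + 2, m + 3, m + 4 are all composite; we check each in order.
For m = 19, 20, 21, 22, 23 the conclusion holds.
m = 24: 24 = 2 × 12; 25 = 5 × 5; 26 = 2 × 13; 27 = 3 × 9; 28 = 2 × 14 — all composite.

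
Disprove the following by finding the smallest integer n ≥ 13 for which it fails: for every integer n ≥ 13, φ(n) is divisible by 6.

n = 15

A counterexample is any integer n ≥ 13 such that φ(n) is not divisible by 6; we check each in order.
For n = 13, 14 the conclusion holds.
n = 15: φ(15) = 8; 8 mod 6 = 2.
Thus n = 15 disproves the claim, and no smaller n works.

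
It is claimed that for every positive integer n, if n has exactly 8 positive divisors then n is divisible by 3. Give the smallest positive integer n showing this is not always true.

n = 40

A counterexample is any positive integer n such that n has exactly 8 positive divisors but n is not divisible by 3; we check each in order.
For n = 24, 30 the conclusion holds.
n = 40: τ(40) = 8; 40 mod 3 = 1.
Thus n = 40 disproves the claim, and no smaller n works.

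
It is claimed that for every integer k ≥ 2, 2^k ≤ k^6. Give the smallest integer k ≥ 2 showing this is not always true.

k = 30

Check each integer k ≥ 2 in order until 2^k > k^6.
For k = 2, 3, 4, 5, …, 27, 28, 29 the conclusion holds.
k = 30: 2^k = 1073741824 and k^6 = 729000000, so 1073741824 > 729000000.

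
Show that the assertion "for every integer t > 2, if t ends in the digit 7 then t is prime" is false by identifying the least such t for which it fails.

Check each integer t > 2 in order until t ends in the digit 7 but t is not prime.
t = 7: 7 ends in 7 and is prime.
t = 17: 17 ends in 7 and is prime.
t = 27: 27 ends in 7; 27 = 3 × 9, composite.

t = 27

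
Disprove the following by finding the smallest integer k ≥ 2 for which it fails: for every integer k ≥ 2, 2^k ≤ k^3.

k = 10

A counterexample is any integer k ≥ 2 such that 2^k > k^3; we check each in order.
k = 2: 2^k = 4 and k^3 = 8, so 4 ≤ 8.
k = 3: 2^k = 8 and k^3 = 27, so 8 ≤ 27.
k = 4: 2^k = 16 and k^3 = 64, so 16 ≤ 64.
k = 5: 2^k = 32 and k^3 = 125, so 32 ≤ 125.
k = 6: 2^k = 64 and k^3 = 216, so 64 ≤ 216.
k = 7: 2^k = 128 and k^3 = 343, so 128 ≤ 343.
k = 8: 2^k = 256 and k^3 = 512, so 256 ≤ 512.
k = 9: 2^k = 512 and k^3 = 729, so 512 ≤ 729.
k = 10: 2^k = 1024 and k^3 = 1000, so 1024 > 1000.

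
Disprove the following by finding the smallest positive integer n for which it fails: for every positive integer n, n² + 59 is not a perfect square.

Check each positive integer n in order until n² + 59 is a perfect square.
For n = 1, 2, 3, 4, …, 26, 27, 28 the conclusion holds.
n = 29: 29² + 59 = 900 = 30², a perfect square.

n = 29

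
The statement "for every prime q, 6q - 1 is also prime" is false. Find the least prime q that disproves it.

We need the least prime q for which 6q - 1 is not prime.
For q = 2, 3, 5, 7 the conclusion holds.
q = 11: 6q - 1 = 65 = 5 × 13, not prime.
Hence q = 11 is a counterexample.

q = 11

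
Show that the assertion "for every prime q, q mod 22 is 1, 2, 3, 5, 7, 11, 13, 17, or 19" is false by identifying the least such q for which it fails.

For q = 2, 3, 5, 7, 11, 13, 17, 19, 23, 29 the conclusion holds.
q = 31: 31 mod 22 = 9 — not in {1, 2, 3, 5, 7, 11, 13, 17, 19}.
So q = 31 is the smallest counterexample.

q = 31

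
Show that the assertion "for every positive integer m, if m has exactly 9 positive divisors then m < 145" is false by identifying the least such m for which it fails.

For m = 36, 100 the conclusion holds.
m = 196: τ(196) = 9; 196 ≥ 145.

m = 196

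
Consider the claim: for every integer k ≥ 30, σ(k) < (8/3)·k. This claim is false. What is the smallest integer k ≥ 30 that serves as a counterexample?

We need the least integer k ≥ 30 for which the claim fails.
The first 30 eligible values, up to k = 59, all satisfy the conclusion.
k = 60: σ(60) = 168; 168 ≥ 160.

k = 60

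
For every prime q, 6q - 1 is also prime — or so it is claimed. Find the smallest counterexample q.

We need the least prime q for which 6q - 1 is not prime.
For q = 2, 3, 5, 7 the conclusion holds.
q = 11: 6q - 1 = 65 = 5 × 13, not prime.

q = 11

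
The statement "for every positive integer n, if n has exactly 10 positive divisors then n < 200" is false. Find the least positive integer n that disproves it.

For n = 48, 80, 112, 162, 176 the conclusion holds.
n = 208: τ(208) = 10; 208 ≥ 200.

n = 208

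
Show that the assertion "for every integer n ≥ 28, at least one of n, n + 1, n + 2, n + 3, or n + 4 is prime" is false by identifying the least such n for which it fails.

A counterexample is any integer n ≥ 28 such that n, n + 1, n + 2, n + 3, n + 4 are all composite; we check each in order.
The first 4 eligible values, up to n = 31, all satisfy the conclusion.
n = 32: 32 = 2 × 16; 33 = 3 × 11; 34 = 2 × 17; 35 = 5 × 7; 36 = 2 × 18 — all composite.
So n = 32 is the smallest counterexample.

n = 32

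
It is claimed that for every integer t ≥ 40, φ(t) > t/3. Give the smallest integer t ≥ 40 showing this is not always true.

We need the least integer t ≥ 40 for which the claim fails.
For t = 40, 41 the conclusion holds.
t = 42: φ(42) = 12 and 42/3 = 14, so φ(42) ≤ 42/3.
So t = 42 is the smallest counterexample.

t = 42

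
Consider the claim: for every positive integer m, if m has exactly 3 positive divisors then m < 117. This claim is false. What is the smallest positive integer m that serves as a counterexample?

For m = 4, 9, 25, 49 the conclusion holds.
m = 121: τ(121) = 3; 121 ≥ 117.
Hence m = 121 is a counterexample.

m = 121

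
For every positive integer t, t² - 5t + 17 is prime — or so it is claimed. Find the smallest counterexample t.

t = 13

A counterexample is any positive integer t such that t² - 5t + 17 is not prime; we check each in order.
The first 12 eligible values, up to t = 12, all satisfy the conclusion.
t = 13: t² - 5t + 17 = 121 = 11 × 11, composite.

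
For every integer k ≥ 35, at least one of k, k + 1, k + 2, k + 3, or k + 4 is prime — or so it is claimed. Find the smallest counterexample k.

k = 48

A counterexample is any integer k ≥ 35 such that k, k + 1, k + 2, k + 3, k + 4 are all composite; we check each in order.
The first 13 eligible values, up to k = 47, all satisfy the conclusion.
k = 48: 48 = 2 × 24; 49 = 7 × 7; 50 = 2 × 25; 51 = 3 × 17; 52 = 2 × 26 — all composite.
Hence k = 48 is a counterexample.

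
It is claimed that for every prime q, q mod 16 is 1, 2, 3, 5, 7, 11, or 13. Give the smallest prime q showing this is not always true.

q = 31

We need the least prime q for which the claim fails.
For q = 2, 3, 5, 7, 11, 13, 17, 19, 23, 29 the conclusion holds.
q = 31: 31 mod 16 = 15 — not in {1, 2, 3, 5, 7, 11, 13}.
Hence q = 31 is a counterexample.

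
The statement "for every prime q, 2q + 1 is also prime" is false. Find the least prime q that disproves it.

Check each prime q in order until 2q + 1 is not prime.
For q = 2, 3, 5 the conclusion holds.
q = 7: 2q + 1 = 15 = 3 × 5, not prime.

q = 7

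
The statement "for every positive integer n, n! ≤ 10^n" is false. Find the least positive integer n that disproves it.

For n = 1, 2, 3, 4, …, 22, 23, 24 the conclusion holds.
n = 25: n! = 15511210043330985984000000 and 10^n = 10000000000000000000000000, so 15511210043330985984000000 > 10000000000000000000000000.

n = 25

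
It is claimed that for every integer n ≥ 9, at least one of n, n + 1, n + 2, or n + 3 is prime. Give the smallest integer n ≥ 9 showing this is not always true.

A counterexample is any integer n ≥ 9 such that n, n + 1, n + 2, n + 3 are all composite; we check each in order.
For n = 9, 10, 11, 12, …, 21, 22, 23 the conclusion holds.
n = 24: 24 = 2 × 12; 25 = 5 × 5; 26 = 2 × 13; 27 = 3 × 9 — all composite.
So n = 24 is the smallest counterexample.

n = 24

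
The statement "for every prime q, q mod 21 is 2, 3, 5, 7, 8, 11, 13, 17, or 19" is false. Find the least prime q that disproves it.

We need the least prime q for which the claim fails.
The first 10 eligible values, up to q = 29, all satisfy the conclusion.
q = 31: 31 mod 21 = 10 — not in {2, 3, 5, 7, 8, 11, 13, 17, 19}.
Thus q = 31 disproves the claim, and no smaller q works.

q = 31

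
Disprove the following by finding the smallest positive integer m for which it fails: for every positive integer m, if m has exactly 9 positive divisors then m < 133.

m = 196

Check each positive integer m in order until m has exactly 9 positive divisors but the claim fails.
m = 36: τ(36) = 9; 36 < 133.
m = 100: τ(100) = 9; 100 < 133.
m = 196: τ(196) = 9; 196 ≥ 133.
Thus m = 196 disproves the claim, and no smaller m works.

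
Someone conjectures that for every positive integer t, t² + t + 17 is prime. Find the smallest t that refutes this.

t = 16

We need the least positive integer t for which t² + t + 17 is not prime.
For t = 1, 2, 3, 4, …, 13, 14, 15 the conclusion holds.
t = 16: t² + t + 17 = 289 = 17 × 17, composite.
Thus t = 16 disproves the claim, and no smaller t works.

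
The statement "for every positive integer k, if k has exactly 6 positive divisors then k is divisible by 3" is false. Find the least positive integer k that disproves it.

k = 20

A counterexample is any positive integer k such that k has exactly 6 positive divisors but k is not divisible by 3; we check each in order.
k = 12: τ(12) = 6; 12 mod 3 = 0.
k = 18: τ(18) = 6; 18 mod 3 = 0.
k = 20: τ(20) = 6; 20 mod 3 = 2.
Thus k = 20 disproves the claim, and no smaller k works.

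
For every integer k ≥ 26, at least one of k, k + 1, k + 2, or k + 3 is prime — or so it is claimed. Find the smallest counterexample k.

k = 26: 29 is prime.
k = 27: 29 is prime.
k = 28: 29 is prime.
k = 29: 29 is prime.
k = 30: 31 is prime.
k = 31: 31 is prime.
k = 32: 32 = 2 × 16; 33 = 3 × 11; 34 = 2 × 17; 35 = 5 × 7 — all composite.
Hence k = 32 is a counterexample.

k = 32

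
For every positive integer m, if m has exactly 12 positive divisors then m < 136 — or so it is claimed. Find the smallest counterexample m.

m = 140

The first 8 eligible values, up to m = 132, all satisfy the conclusion.
m = 140: τ(140) = 12; 140 ≥ 136.
Hence m = 140 is a counterexample.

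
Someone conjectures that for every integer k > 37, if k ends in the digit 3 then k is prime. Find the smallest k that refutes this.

A counterexample is any integer k > 37 such that k ends in the digit 3 but k is not prime; we check each in order.
For k = 43, 53 the conclusion holds.
k = 63: 63 ends in 3; 63 = 3 × 21, composite.

k = 63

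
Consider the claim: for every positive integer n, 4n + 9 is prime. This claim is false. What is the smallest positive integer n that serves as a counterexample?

Check each positive integer n in order until 4n + 9 is not prime.
For n = 1, 2 the conclusion holds.
n = 3: 4n + 9 = 21 = 3 × 7, composite.
Thus n = 3 disproves the claim, and no smaller n works.

n = 3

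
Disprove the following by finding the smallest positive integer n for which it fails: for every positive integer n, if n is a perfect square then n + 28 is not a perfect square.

For n = 1, 4, 9, 16, 25 the conclusion holds.
n = 36: 36 = 6² and 36 + 28 = 64 = 8².

n = 36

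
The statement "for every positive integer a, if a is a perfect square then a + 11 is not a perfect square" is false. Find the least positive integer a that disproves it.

a = 25

Check each positive integer a in order until a is a perfect square but a + 11 is a perfect square.
For a = 1, 4, 9, 16 the conclusion holds.
a = 25: 25 = 5² and 25 + 11 = 36 = 6².
Hence a = 25 is a counterexample.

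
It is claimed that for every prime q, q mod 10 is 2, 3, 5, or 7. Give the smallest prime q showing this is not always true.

Check each prime q in order until the claim fails.
For q = 2, 3, 5, 7 the conclusion holds.
q = 11: 11 mod 10 = 1 — not in {2, 3, 5, 7}.

q = 11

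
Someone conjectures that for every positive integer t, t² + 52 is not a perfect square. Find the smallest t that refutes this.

t = 12

For t = 1, 2, 3, 4, …, 9, 10, 11 the conclusion holds.
t = 12: 12² + 52 = 196 = 14², a perfect square.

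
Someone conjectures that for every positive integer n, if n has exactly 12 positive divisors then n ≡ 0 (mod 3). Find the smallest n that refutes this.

n = 140

Check each positive integer n in order until n has exactly 12 positive divisors but the claim fails.
n = 60: τ(60) = 12; 60 ≡ 0 (mod 3).
n = 72: τ(72) = 12; 72 ≡ 0 (mod 3).
n = 84: τ(84) = 12; 84 ≡ 0 (mod 3).
n = 90: τ(90) = 12; 90 ≡ 0 (mod 3).
n = 96: τ(96) = 12; 96 ≡ 0 (mod 3).
n = 108: τ(108) = 12; 108 ≡ 0 (mod 3).
n = 126: τ(126) = 12; 126 ≡ 0 (mod 3).
n = 132: τ(132) = 12; 132 ≡ 0 (mod 3).
n = 140: τ(140) = 12; 140 ≡ 2 (mod 3).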